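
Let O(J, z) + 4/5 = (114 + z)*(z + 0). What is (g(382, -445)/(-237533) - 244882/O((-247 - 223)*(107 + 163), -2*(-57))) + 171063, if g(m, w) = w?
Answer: 2640112674293207/15434419274 ≈ 1.7105e+5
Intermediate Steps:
O(J, z) = -⅘ + z*(114 + z) (O(J, z) = -⅘ + (114 + z)*(z + 0) = -⅘ + (114 + z)*z = -⅘ + z*(114 + z))
(g(382, -445)/(-237533) - 244882/O((-247 - 223)*(107 + 163), -2*(-57))) + 171063 = (-445/(-237533) - 244882/(-⅘ + (-2*(-57))² + 114*(-2*(-57)))) + 171063 = (-445*(-1/237533) - 244882/(-⅘ + 114² + 114*114)) + 171063 = (445/237533 - 244882/(-⅘ + 12996 + 12996)) + 171063 = (445/237533 - 244882/129956/5) + 171063 = (445/237533 - 244882*5/129956) + 171063 = (445/237533 - 612205/64978) + 171063 = -145389975055/15434419274 + 171063 = 2640112674293207/15434419274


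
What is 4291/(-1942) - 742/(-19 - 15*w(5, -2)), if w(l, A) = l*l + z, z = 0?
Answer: -124845/382574 ≈ -0.32633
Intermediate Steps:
w(l, A) = l**2 (w(l, A) = l*l + 0 = l**2 + 0 = l**2)
4291/(-1942) - 742/(-19 - 15*w(5, -2)) = 4291/(-1942) - 742/(-19 - 15*5**2) = 4291*(-1/1942) - 742/(-19 - 15*25) = -4291/1942 - 742/(-19 - 375) = -4291/1942 - 742/(-394) = -4291/1942 - 742*(-1/394) = -4291/1942 + 371/197 = -124845/382574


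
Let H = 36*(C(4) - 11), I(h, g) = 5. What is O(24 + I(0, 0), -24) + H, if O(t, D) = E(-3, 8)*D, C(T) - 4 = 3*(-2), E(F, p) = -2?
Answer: -420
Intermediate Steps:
C(T) = -2 (C(T) = 4 + 3*(-2) = 4 - 6 = -2)
H = -468 (H = 36*(-2 - 11) = 36*(-13) = -468)
O(t, D) = -2*D
O(24 + I(0, 0), -24) + H = -2*(-24) - 468 = 48 - 468 = -420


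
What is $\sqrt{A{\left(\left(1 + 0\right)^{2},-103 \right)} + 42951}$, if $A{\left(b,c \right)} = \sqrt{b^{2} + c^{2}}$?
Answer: $\sqrt{42951 + \sqrt{10610}} \approx 207.49$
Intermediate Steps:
$\sqrt{A{\left(\left(1 + 0\right)^{2},-103 \right)} + 42951} = \sqrt{\sqrt{\left(\left(1 + 0\right)^{2}\right)^{2} + \left(-103\right)^{2}} + 42951} = \sqrt{\sqrt{\left(1^{2}\right)^{2} + 10609} + 42951} = \sqrt{\sqrt{1^{2} + 10609} + 42951} = \sqrt{\sqrt{1 + 10609} + 42951} = \sqrt{\sqrt{10610} + 42951} = \sqrt{42951 + \sqrt{10610}}$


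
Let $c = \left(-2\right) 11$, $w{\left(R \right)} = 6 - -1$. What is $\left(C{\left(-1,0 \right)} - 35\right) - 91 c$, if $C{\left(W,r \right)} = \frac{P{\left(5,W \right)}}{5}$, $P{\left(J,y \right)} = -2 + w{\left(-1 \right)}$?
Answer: $1968$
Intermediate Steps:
$w{\left(R \right)} = 7$ ($w{\left(R \right)} = 6 + 1 = 7$)
$P{\left(J,y \right)} = 5$ ($P{\left(J,y \right)} = -2 + 7 = 5$)
$C{\left(W,r \right)} = 1$ ($C{\left(W,r \right)} = \frac{5}{5} = 5 \cdot \frac{1}{5} = 1$)
$c = -22$
$\left(C{\left(-1,0 \right)} - 35\right) - 91 c = \left(1 - 35\right) - -2002 = \left(1 - 35\right) + 2002 = -34 + 2002 = 1968$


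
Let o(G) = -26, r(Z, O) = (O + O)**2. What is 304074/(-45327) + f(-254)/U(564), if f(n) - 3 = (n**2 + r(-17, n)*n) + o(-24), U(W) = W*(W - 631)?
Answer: 328521353021/190312964 ≈ 1726.2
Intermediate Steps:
r(Z, O) = 4*O**2 (r(Z, O) = (2*O)**2 = 4*O**2)
U(W) = W*(-631 + W)
f(n) = -23 + n**2 + 4*n**3 (f(n) = 3 + ((n**2 + (4*n**2)*n) - 26) = 3 + ((n**2 + 4*n**3) - 26) = 3 + (-26 + n**2 + 4*n**3) = -23 + n**2 + 4*n**3)
304074/(-45327) + f(-254)/U(564) = 304074/(-45327) + (-23 + (-254)**2 + 4*(-254)**3)/((564*(-631 + 564))) = 304074*(-1/45327) + (-23 + 64516 + 4*(-16387064))/((564*(-67))) = -101358/15109 + (-23 + 64516 - 65548256)/(-37788) = -101358/15109 - 65483763*(-1/37788) = -101358/15109 + 21827921/12596 = 328521353021/190312964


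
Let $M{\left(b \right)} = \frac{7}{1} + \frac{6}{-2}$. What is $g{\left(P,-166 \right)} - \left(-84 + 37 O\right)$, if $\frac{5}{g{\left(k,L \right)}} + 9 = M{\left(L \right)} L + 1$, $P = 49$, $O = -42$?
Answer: $\frac{1100731}{672} \approx 1638.0$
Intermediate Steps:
$M{\left(b \right)} = 4$ ($M{\left(b \right)} = 7 \cdot 1 + 6 \left(- \frac{1}{2}\right) = 7 - 3 = 4$)
$g{\left(k,L \right)} = \frac{5}{-8 + 4 L}$ ($g{\left(k,L \right)} = \frac{5}{-9 + \left(4 L + 1\right)} = \frac{5}{-9 + \left(1 + 4 L\right)} = \frac{5}{-8 + 4 L}$)
$g{\left(P,-166 \right)} - \left(-84 + 37 O\right) = \frac{5}{4 \left(-2 - 166\right)} - \left(-84 + 37 \left(-42\right)\right) = \frac{5}{4 \left(-168\right)} - \left(-84 - 1554\right) = \frac{5}{4} \left(- \frac{1}{168}\right) - -1638 = - \frac{5}{672} + 1638 = \frac{1100731}{672}$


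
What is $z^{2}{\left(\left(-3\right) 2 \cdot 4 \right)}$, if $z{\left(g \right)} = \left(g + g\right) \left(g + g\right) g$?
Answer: $3057647616$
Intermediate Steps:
$z{\left(g \right)} = 4 g^{3}$ ($z{\left(g \right)} = 2 g 2 g g = 4 g^{2} g = 4 g^{3}$)
$z^{2}{\left(\left(-3\right) 2 \cdot 4 \right)} = \left(4 \left(\left(-3\right) 2 \cdot 4\right)^{3}\right)^{2} = \left(4 \left(\left(-6\right) 4\right)^{3}\right)^{2} = \left(4 \left(-24\right)^{3}\right)^{2} = \left(4 \left(-13824\right)\right)^{2} = \left(-55296\right)^{2} = 3057647616$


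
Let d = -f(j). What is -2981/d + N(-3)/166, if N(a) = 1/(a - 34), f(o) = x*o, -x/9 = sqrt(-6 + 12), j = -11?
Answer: -1/6142 + 271*sqrt(6)/54 ≈ 12.293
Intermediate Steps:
x = -9*sqrt(6) (x = -9*sqrt(-6 + 12) = -9*sqrt(6) ≈ -22.045)
f(o) = -9*o*sqrt(6) (f(o) = (-9*sqrt(6))*o = -9*o*sqrt(6))
N(a) = 1/(-34 + a)
d = -99*sqrt(6) (d = -(-9)*(-11)*sqrt(6) = -99*sqrt(6) ≈ -242.50)
-2981/d + N(-3)/166 = -2981*(-sqrt(6)/594) + 1/(-34 - 3*166) = -(-271)*sqrt(6)/54 + (1/166)/(-37) = 271*sqrt(6)/54 - 1/37*1/166 = 271*sqrt(6)/54 - 1/6142 = -1/6142 + 271*sqrt(6)/54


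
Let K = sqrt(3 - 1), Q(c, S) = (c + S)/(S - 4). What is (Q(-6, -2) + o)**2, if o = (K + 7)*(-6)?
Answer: 15532/9 + 488*sqrt(2) ≈ 2415.9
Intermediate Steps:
Q(c, S) = (S + c)/(-4 + S)
K = sqrt(2) ≈ 1.4142
o = -42 - 6*sqrt(2) (o = (sqrt(2) + 7)*(-6) = (7 + sqrt(2))*(-6) = -42 - 6*sqrt(2) ≈ -50.485)
(Q(-6, -2) + o)**2 = ((-2 - 6)/(-4 - 2) + (-42 - 6*sqrt(2)))**2 = (-8/(-6) + (-42 - 6*sqrt(2)))**2 = (-1/6*(-8) + (-42 - 6*sqrt(2)))**2 = (4/3 + (-42 - 6*sqrt(2)))**2 = (-122/3 - 6*sqrt(2))**2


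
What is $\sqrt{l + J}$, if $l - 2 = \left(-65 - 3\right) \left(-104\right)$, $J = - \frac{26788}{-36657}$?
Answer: $\frac{\sqrt{1056285327638}}{12219} \approx 84.111$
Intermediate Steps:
$J = \frac{26788}{36657}$ ($J = \left(-26788\right) \left(- \frac{1}{36657}\right) = \frac{26788}{36657} \approx 0.73077$)
$l = 7074$ ($l = 2 + \left(-65 - 3\right) \left(-104\right) = 2 - -7072 = 2 + 7072 = 7074$)
$\sqrt{l + J} = \sqrt{7074 + \frac{26788}{36657}} = \sqrt{\frac{259338406}{36657}} = \frac{\sqrt{1056285327638}}{12219}$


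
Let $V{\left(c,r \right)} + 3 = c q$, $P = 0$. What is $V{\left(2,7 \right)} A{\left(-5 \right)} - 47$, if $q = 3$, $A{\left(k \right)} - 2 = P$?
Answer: $-41$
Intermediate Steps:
$A{\left(k \right)} = 2$ ($A{\left(k \right)} = 2 + 0 = 2$)
$V{\left(c,r \right)} = -3 + 3 c$ ($V{\left(c,r \right)} = -3 + c 3 = -3 + 3 c$)
$V{\left(2,7 \right)} A{\left(-5 \right)} - 47 = \left(-3 + 3 \cdot 2\right) 2 - 47 = \left(-3 + 6\right) 2 - 47 = 3 \cdot 2 - 47 = 6 - 47 = -41$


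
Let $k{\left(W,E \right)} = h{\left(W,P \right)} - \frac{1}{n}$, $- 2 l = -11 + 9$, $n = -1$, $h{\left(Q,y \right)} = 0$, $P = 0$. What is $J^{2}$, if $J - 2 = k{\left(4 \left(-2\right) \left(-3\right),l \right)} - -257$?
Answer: $67600$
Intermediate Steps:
$l = 1$ ($l = - \frac{-11 + 9}{2} = \left(- \frac{1}{2}\right) \left(-2\right) = 1$)
$k{\left(W,E \right)} = 1$ ($k{\left(W,E \right)} = 0 - \frac{1}{-1} = 0 - -1 = 0 + 1 = 1$)
$J = 260$ ($J = 2 + \left(1 - -257\right) = 2 + \left(1 + 257\right) = 2 + 258 = 260$)
$J^{2} = 260^{2} = 67600$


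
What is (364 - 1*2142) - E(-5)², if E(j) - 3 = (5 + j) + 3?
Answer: -1814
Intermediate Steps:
E(j) = 11 + j (E(j) = 3 + ((5 + j) + 3) = 3 + (8 + j) = 11 + j)
(364 - 1*2142) - E(-5)² = (364 - 1*2142) - (11 - 5)² = (364 - 2142) - 1*6² = -1778 - 1*36 = -1778 - 36 = -1814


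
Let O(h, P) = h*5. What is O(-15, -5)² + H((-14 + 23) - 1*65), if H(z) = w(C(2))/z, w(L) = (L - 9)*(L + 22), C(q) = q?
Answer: 5628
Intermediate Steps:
w(L) = (-9 + L)*(22 + L)
O(h, P) = 5*h
H(z) = -168/z (H(z) = (-198 + 2² + 13*2)/z = (-198 + 4 + 26)/z = -168/z)
O(-15, -5)² + H((-14 + 23) - 1*65) = (5*(-15))² - 168/((-14 + 23) - 1*65) = (-75)² - 168/(9 - 65) = 5625 - 168/(-56) = 5625 - 168*(-1/56) = 5625 + 3 = 5628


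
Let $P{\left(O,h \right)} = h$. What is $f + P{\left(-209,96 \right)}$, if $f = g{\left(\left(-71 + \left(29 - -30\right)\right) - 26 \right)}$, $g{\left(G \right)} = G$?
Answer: $58$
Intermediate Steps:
$f = -38$ ($f = \left(-71 + \left(29 - -30\right)\right) - 26 = \left(-71 + \left(29 + 30\right)\right) - 26 = \left(-71 + 59\right) - 26 = -12 - 26 = -38$)
$f + P{\left(-209,96 \right)} = -38 + 96 = 58$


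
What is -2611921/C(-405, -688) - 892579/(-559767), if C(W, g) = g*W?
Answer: -404452989949/51991158960 ≈ -7.7793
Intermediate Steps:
C(W, g) = W*g
-2611921/C(-405, -688) - 892579/(-559767) = -2611921/((-405*(-688))) - 892579/(-559767) = -2611921/278640 - 892579*(-1/559767) = -2611921*1/278640 + 892579/559767 = -2611921/278640 + 892579/559767 = -404452989949/51991158960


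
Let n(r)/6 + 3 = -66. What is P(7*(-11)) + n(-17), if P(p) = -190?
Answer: -604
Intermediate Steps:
n(r) = -414 (n(r) = -18 + 6*(-66) = -18 - 396 = -414)
P(7*(-11)) + n(-17) = -190 - 414 = -604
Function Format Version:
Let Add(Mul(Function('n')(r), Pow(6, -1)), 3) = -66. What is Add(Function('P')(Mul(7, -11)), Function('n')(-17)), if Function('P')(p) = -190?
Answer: -604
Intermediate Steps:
Function('n')(r) = -414 (Function('n')(r) = Add(-18, Mul(6, -66)) = Add(-18, -396) = -414)
Add(Function('P')(Mul(7, -11)), Function('n')(-17)) = Add(-190, -414) = -604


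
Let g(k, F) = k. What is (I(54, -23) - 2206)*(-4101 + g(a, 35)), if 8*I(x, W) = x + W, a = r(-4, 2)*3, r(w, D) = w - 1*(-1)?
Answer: 36202935/4 ≈ 9.0507e+6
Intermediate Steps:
r(w, D) = 1 + w (r(w, D) = w + 1 = 1 + w)
a = -9 (a = (1 - 4)*3 = -3*3 = -9)
I(x, W) = W/8 + x/8 (I(x, W) = (x + W)/8 = (W + x)/8 = W/8 + x/8)
(I(54, -23) - 2206)*(-4101 + g(a, 35)) = (((1/8)*(-23) + (1/8)*54) - 2206)*(-4101 - 9) = ((-23/8 + 27/4) - 2206)*(-4110) = (31/8 - 2206)*(-4110) = -17617/8*(-4110) = 36202935/4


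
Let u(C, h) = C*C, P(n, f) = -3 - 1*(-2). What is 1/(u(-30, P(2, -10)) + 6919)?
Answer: 1/7819 ≈ 0.00012789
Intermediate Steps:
P(n, f) = -1 (P(n, f) = -3 + 2 = -1)
u(C, h) = C²
1/(u(-30, P(2, -10)) + 6919) = 1/((-30)² + 6919) = 1/(900 + 6919) = 1/7819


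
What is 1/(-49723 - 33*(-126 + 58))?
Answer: -1/47479 ≈ -2.1062e-5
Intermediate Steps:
1/(-49723 - 33*(-126 + 58)) = 1/(-49723 - 33*(-68)) = 1/(-49723 + 2244) = 1/(-47479) = -1/47479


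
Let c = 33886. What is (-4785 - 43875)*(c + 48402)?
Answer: -4004134080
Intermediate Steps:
(-4785 - 43875)*(c + 48402) = (-4785 - 43875)*(33886 + 48402) = -48660*82288 = -4004134080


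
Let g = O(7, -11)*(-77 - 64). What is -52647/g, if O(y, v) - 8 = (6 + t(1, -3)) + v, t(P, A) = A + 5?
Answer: 17549/235 ≈ 74.677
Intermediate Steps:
t(P, A) = 5 + A
O(y, v) = 16 + v (O(y, v) = 8 + ((6 + (5 - 3)) + v) = 8 + ((6 + 2) + v) = 8 + (8 + v) = 16 + v)
g = -705 (g = (16 - 11)*(-77 - 64) = 5*(-141) = -705)
-52647/g = -52647/(-705) = -52647*(-1/705) = 17549/235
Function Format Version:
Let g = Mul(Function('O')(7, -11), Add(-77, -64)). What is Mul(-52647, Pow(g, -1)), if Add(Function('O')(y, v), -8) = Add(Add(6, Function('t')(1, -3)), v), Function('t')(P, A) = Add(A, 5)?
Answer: Rational(17549, 235) ≈ 74.677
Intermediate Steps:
Function('t')(P, A) = Add(5, A)
Function('O')(y, v) = Add(16, v) (Function('O')(y, v) = Add(8, Add(Add(6, Add(5, -3)), v)) = Add(8, Add(Add(6, 2), v)) = Add(8, Add(8, v)) = Add(16, v))
g = -705 (g = Mul(Add(16, -11), Add(-77, -64)) = Mul(5, -141) = -705)
Mul(-52647, Pow(g, -1)) = Mul(-52647, Pow(-705, -1)) = Mul(-52647, Rational(-1, 705)) = Rational(17549, 235)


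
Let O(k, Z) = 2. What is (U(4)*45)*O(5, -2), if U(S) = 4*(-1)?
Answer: -360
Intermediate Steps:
U(S) = -4
(U(4)*45)*O(5, -2) = -4*45*2 = -180*2 = -360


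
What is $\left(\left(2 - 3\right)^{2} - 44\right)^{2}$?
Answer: $1849$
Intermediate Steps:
$\left(\left(2 - 3\right)^{2} - 44\right)^{2} = \left(\left(-1\right)^{2} - 44\right)^{2} = \left(1 - 44\right)^{2} = \left(-43\right)^{2} = 1849$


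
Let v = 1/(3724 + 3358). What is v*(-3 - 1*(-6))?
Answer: 3/7082 ≈ 0.00042361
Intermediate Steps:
v = 1/7082 ≈ 0.00014120
v*(-3 - 1*(-6)) = (-3 - 1*(-6))/7082 = (-3 + 6)/7082 = (1/7082)*3 = 3/7082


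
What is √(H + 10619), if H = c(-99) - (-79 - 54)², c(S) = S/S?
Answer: I*√7069 ≈ 84.077*I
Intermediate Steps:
c(S) = 1
H = -17688 (H = 1 - (-79 - 54)² = 1 - 1*(-133)² = 1 - 1*17689 = 1 - 17689 = -17688)
√(H + 10619) = √(-17688 + 10619) = √(-7069) = I*√7069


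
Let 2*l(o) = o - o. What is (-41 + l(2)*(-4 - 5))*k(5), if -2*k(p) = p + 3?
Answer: 164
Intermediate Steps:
k(p) = -3/2 - p/2 (k(p) = -(p + 3)/2 = -(3 + p)/2 = -3/2 - p/2)
l(o) = 0 (l(o) = (o - o)/2 = (½)*0 = 0)
(-41 + l(2)*(-4 - 5))*k(5) = (-41 + 0*(-4 - 5))*(-3/2 - ½*5) = (-41 + 0*(-9))*(-3/2 - 5/2) = (-41 + 0)*(-4) = -41*(-4) = 164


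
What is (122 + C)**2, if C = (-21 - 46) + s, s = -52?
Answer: 9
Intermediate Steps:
C = -119 (C = (-21 - 46) - 52 = -67 - 52 = -119)
(122 + C)**2 = (122 - 119)**2 = 3**2 = 9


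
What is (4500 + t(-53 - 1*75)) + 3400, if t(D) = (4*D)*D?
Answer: 73436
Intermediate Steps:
t(D) = 4*D²
(4500 + t(-53 - 1*75)) + 3400 = (4500 + 4*(-53 - 1*75)²) + 3400 = (4500 + 4*(-53 - 75)²) + 3400 = (4500 + 4*(-128)²) + 3400 = (4500 + 4*16384) + 3400 = (4500 + 65536) + 3400 = 70036 + 3400 = 73436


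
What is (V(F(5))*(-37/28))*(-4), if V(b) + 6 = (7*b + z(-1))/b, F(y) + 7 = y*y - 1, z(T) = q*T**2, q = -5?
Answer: 444/119 ≈ 3.7311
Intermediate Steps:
z(T) = -5*T**2
F(y) = -8 + y**2 (F(y) = -7 + (y*y - 1) = -7 + (y**2 - 1) = -7 + (-1 + y**2) = -8 + y**2)
V(b) = -6 + (-5 + 7*b)/b (V(b) = -6 + (7*b - 5*(-1)**2)/b = -6 + (7*b - 5*1)/b = -6 + (7*b - 5)/b = -6 + (-5 + 7*b)/b)
(V(F(5))*(-37/28))*(-4) = (((-5 + (-8 + 5**2))/(-8 + 5**2))*(-37/28))*(-4) = (((-5 + (-8 + 25))/(-8 + 25))*(-37*1/28))*(-4) = (((-5 + 17)/17)*(-37/28))*(-4) = (((1/17)*12)*(-37/28))*(-4) = ((12/17)*(-37/28))*(-4) = -111/119*(-4) = 444/119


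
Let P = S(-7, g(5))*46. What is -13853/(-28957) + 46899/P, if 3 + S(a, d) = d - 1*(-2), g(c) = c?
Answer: 59156665/231656 ≈ 255.36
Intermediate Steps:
S(a, d) = -1 + d (S(a, d) = -3 + (d - 1*(-2)) = -3 + (d + 2) = -3 + (2 + d) = -1 + d)
P = 184 (P = (-1 + 5)*46 = 4*46 = 184)
-13853/(-28957) + 46899/P = -13853/(-28957) + 46899/184 = -13853*(-1/28957) + 46899*(1/184) = 13853/28957 + 46899/184 = 59156665/231656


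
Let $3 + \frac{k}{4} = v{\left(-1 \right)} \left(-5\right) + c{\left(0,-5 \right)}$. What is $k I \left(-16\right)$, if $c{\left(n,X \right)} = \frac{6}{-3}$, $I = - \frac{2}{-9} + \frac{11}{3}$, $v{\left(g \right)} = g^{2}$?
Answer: $\frac{22400}{9} \approx 2488.9$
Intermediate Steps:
$I = \frac{35}{9}$ ($I = \left(-2\right) \left(- \frac{1}{9}\right) + 11 \cdot \frac{1}{3} = \frac{2}{9} + \frac{11}{3} = \frac{35}{9} \approx 3.8889$)
$c{\left(n,X \right)} = -2$ ($c{\left(n,X \right)} = 6 \left(- \frac{1}{3}\right) = -2$)
$k = -40$ ($k = -12 + 4 \left(\left(-1\right)^{2} \left(-5\right) - 2\right) = -12 + 4 \left(1 \left(-5\right) - 2\right) = -12 + 4 \left(-5 - 2\right) = -12 + 4 \left(-7\right) = -12 - 28 = -40$)
$k I \left(-16\right) = \left(-40\right) \frac{35}{9} \left(-16\right) = \left(- \frac{1400}{9}\right) \left(-16\right) = \frac{22400}{9}$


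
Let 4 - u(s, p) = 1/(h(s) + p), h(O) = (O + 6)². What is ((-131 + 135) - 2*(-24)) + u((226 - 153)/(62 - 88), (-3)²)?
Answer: 725812/12973 ≈ 55.948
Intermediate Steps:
h(O) = (6 + O)²
u(s, p) = 4 - 1/(p + (6 + s)²) (u(s, p) = 4 - 1/((6 + s)² + p) = 4 - 1/(p + (6 + s)²))
((-131 + 135) - 2*(-24)) + u((226 - 153)/(62 - 88), (-3)²) = ((-131 + 135) - 2*(-24)) + (-1 + 4*(-3)² + 4*(6 + (226 - 153)/(62 - 88))²)/((-3)² + (6 + (226 - 153)/(62 - 88))²) = (4 + 48) + (-1 + 4*9 + 4*(6 + 73/(-26))²)/(9 + (6 + 73/(-26))²) = 52 + (-1 + 36 + 4*(6 + 73*(-1/26))²)/(9 + (6 + 73*(-1/26))²) = 52 + (-1 + 36 + 4*(6 - 73/26)²)/(9 + (6 - 73/26)²) = 52 + (-1 + 36 + 4*(83/26)²)/(9 + (83/26)²) = 52 + (-1 + 36 + 4*(6889/676))/(9 + 6889/676) = 52 + (-1 + 36 + 6889/169)/(12973/676) = 52 + (676/12973)*(12804/169) = 52 + 51216/12973 = 725812/12973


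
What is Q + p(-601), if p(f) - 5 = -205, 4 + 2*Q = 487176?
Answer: 243386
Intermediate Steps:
Q = 243586 (Q = -2 + (½)*487176 = -2 + 243588 = 243586)
p(f) = -200 (p(f) = 5 - 205 = -200)
Q + p(-601) = 243586 - 200 = 243386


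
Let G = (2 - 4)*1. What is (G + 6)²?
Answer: 16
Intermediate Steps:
G = -2 (G = -2*1 = -2)
(G + 6)² = (-2 + 6)² = 4² = 16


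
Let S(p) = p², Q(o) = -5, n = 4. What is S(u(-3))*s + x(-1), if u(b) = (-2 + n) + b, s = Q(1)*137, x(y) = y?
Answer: -686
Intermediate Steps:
s = -685 (s = -5*137 = -685)
u(b) = 2 + b (u(b) = (-2 + 4) + b = 2 + b)
S(u(-3))*s + x(-1) = (2 - 3)²*(-685) - 1 = (-1)²*(-685) - 1 = 1*(-685) - 1 = -685 - 1 = -686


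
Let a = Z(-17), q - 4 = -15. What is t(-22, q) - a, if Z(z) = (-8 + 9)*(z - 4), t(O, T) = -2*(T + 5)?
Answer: 33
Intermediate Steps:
q = -11 (q = 4 - 15 = -11)
t(O, T) = -10 - 2*T (t(O, T) = -2*(5 + T) = -10 - 2*T)
Z(z) = -4 + z (Z(z) = 1*(-4 + z) = -4 + z)
a = -21 (a = -4 - 17 = -21)
t(-22, q) - a = (-10 - 2*(-11)) - 1*(-21) = (-10 + 22) + 21 = 12 + 21 = 33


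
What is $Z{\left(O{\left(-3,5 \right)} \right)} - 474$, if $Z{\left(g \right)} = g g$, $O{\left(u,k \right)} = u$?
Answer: $-465$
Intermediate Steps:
$Z{\left(g \right)} = g^{2}$
$Z{\left(O{\left(-3,5 \right)} \right)} - 474 = \left(-3\right)^{2} - 474 = 9 - 474 = -465$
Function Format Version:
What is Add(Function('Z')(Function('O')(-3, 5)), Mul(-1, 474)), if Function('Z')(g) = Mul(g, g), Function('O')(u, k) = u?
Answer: -465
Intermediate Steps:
Function('Z')(g) = Pow(g, 2)
Add(Function('Z')(Function('O')(-3, 5)), Mul(-1, 474)) = Add(Pow(-3, 2), Mul(-1, 474)) = Add(9, -474) = -465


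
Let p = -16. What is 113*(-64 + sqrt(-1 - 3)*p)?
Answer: -7232 - 3616*I ≈ -7232.0 - 3616.0*I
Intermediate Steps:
113*(-64 + sqrt(-1 - 3)*p) = 113*(-64 + sqrt(-1 - 3)*(-16)) = 113*(-64 + sqrt(-4)*(-16)) = 113*(-64 + (2*I)*(-16)) = 113*(-64 - 32*I) = -7232 - 3616*I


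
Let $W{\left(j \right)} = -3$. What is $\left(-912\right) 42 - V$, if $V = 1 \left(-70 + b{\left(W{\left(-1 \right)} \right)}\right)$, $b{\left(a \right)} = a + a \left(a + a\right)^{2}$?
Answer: $-38123$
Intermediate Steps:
$b{\left(a \right)} = a + 4 a^{3}$ ($b{\left(a \right)} = a + a \left(2 a\right)^{2} = a + a 4 a^{2} = a + 4 a^{3}$)
$V = -181$ ($V = 1 \left(-70 + \left(-3 + 4 \left(-3\right)^{3}\right)\right) = 1 \left(-70 + \left(-3 + 4 \left(-27\right)\right)\right) = 1 \left(-70 - 111\right) = 1 \left(-181\right) = -181$)
$\left(-912\right) 42 - V = \left(-912\right) 42 - -181 = -38304 + 181 = -38123$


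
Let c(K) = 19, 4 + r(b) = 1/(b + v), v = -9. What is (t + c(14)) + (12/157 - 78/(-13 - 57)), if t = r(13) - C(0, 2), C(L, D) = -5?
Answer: 471267/21980 ≈ 21.441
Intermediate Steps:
r(b) = -4 + 1/(-9 + b) (r(b) = -4 + 1/(b - 9) = -4 + 1/(-9 + b))
t = 5/4 (t = (37 - 4*13)/(-9 + 13) - 1*(-5) = (37 - 52)/4 + 5 = (1/4)*(-15) + 5 = -15/4 + 5 = 5/4 ≈ 1.2500)
(t + c(14)) + (12/157 - 78/(-13 - 57)) = (5/4 + 19) + (12/157 - 78/(-13 - 57)) = 81/4 + (12*(1/157) - 78/(-70)) = 81/4 + (12/157 - 78*(-1/70)) = 81/4 + (12/157 + 39/35) = 81/4 + 6543/5495 = 471267/21980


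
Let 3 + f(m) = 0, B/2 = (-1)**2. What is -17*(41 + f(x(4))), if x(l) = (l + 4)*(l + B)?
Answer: -646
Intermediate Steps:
B = 2 (B = 2*(-1)**2 = 2*1 = 2)
x(l) = (2 + l)*(4 + l) (x(l) = (l + 4)*(l + 2) = (4 + l)*(2 + l) = (2 + l)*(4 + l))
f(m) = -3 (f(m) = -3 + 0 = -3)
-17*(41 + f(x(4))) = -17*(41 - 3) = -17*38 = -646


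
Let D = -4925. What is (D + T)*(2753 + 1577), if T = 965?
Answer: -17146800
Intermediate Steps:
(D + T)*(2753 + 1577) = (-4925 + 965)*(2753 + 1577) = -3960*4330 = -17146800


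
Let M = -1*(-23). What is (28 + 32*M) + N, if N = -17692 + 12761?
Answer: -4167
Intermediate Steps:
M = 23
N = -4931
(28 + 32*M) + N = (28 + 32*23) - 4931 = (28 + 736) - 4931 = 764 - 4931 = -4167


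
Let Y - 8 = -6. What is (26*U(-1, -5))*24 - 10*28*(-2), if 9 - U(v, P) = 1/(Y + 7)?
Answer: 18320/3 ≈ 6106.7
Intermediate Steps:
Y = 2 (Y = 8 - 6 = 2)
U(v, P) = 80/9 (U(v, P) = 9 - 1/(2 + 7) = 9 - 1/9 = 9 - 1*⅑ = 9 - ⅑ = 80/9)
(26*U(-1, -5))*24 - 10*28*(-2) = (26*(80/9))*24 - 10*28*(-2) = (2080/9)*24 - 280*(-2) = 16640/3 + 560 = 18320/3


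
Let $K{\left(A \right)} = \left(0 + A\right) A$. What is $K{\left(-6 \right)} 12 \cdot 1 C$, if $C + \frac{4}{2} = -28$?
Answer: $-12960$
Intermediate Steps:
$K{\left(A \right)} = A^{2}$ ($K{\left(A \right)} = A A = A^{2}$)
$C = -30$ ($C = -2 - 28 = -30$)
$K{\left(-6 \right)} 12 \cdot 1 C = \left(-6\right)^{2} \cdot 12 \cdot 1 \left(-30\right) = 36 \cdot 12 \left(-30\right) = 432 \left(-30\right) = -12960$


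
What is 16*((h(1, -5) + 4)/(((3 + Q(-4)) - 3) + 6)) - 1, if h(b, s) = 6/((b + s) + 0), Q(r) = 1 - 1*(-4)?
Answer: 29/11 ≈ 2.6364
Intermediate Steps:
Q(r) = 5 (Q(r) = 1 + 4 = 5)
h(b, s) = 6/(b + s)
16*((h(1, -5) + 4)/(((3 + Q(-4)) - 3) + 6)) - 1 = 16*((6/(1 - 5) + 4)/(((3 + 5) - 3) + 6)) - 1 = 16*((6/(-4) + 4)/((8 - 3) + 6)) - 1 = 16*((6*(-1/4) + 4)/(5 + 6)) - 1 = 16*((-3/2 + 4)/11) - 1 = 16*((5/2)*(1/11)) - 1 = 16*(5/22) - 1 = 40/11 - 1 = 29/11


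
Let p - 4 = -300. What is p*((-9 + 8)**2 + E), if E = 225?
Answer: -66896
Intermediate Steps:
p = -296 (p = 4 - 300 = -296)
p*((-9 + 8)**2 + E) = -296*((-9 + 8)**2 + 225) = -296*((-1)**2 + 225) = -296*(1 + 225) = -296*226 = -66896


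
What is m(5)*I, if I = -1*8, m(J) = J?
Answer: -40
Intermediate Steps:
I = -8
m(5)*I = 5*(-8) = -40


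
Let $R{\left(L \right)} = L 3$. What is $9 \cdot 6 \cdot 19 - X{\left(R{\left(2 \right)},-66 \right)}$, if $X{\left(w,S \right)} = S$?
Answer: $1092$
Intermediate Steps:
$R{\left(L \right)} = 3 L$
$9 \cdot 6 \cdot 19 - X{\left(R{\left(2 \right)},-66 \right)} = 9 \cdot 6 \cdot 19 - -66 = 54 \cdot 19 + 66 = 1026 + 66 = 1092$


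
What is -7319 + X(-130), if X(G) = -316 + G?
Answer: -7765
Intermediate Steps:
-7319 + X(-130) = -7319 + (-316 - 130) = -7319 - 446 = -7765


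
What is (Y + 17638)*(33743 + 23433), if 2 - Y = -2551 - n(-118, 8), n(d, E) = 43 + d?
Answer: 1150152416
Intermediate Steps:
Y = 2478 (Y = 2 - (-2551 - (43 - 118)) = 2 - (-2551 - 1*(-75)) = 2 - (-2551 + 75) = 2 - 1*(-2476) = 2 + 2476 = 2478)
(Y + 17638)*(33743 + 23433) = (2478 + 17638)*(33743 + 23433) = 20116*57176 = 1150152416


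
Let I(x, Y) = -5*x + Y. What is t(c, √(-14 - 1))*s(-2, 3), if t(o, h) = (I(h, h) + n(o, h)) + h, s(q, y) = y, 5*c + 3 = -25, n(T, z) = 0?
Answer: -9*I*√15 ≈ -34.857*I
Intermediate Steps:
c = -28/5 (c = -⅗ + (⅕)*(-25) = -⅗ - 5 = -28/5 ≈ -5.6000)
I(x, Y) = Y - 5*x
t(o, h) = -3*h (t(o, h) = ((h - 5*h) + 0) + h = (-4*h + 0) + h = -4*h + h = -3*h)
t(c, √(-14 - 1))*s(-2, 3) = -3*√(-14 - 1)*3 = -3*I*√15*3 = -9*I*√15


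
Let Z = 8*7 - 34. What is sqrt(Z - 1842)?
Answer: 2*I*sqrt(455) ≈ 42.661*I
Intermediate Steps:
Z = 22 (Z = 56 - 34 = 22)
sqrt(Z - 1842) = sqrt(22 - 1842) = sqrt(-1820) = 2*I*sqrt(455)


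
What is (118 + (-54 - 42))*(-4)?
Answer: -88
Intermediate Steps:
(118 + (-54 - 42))*(-4) = (118 - 96)*(-4) = 22*(-4) = -88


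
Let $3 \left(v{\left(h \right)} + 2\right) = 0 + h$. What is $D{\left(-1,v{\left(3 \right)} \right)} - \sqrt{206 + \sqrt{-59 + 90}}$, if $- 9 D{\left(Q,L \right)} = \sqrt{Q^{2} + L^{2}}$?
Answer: $- \sqrt{206 + \sqrt{31}} - \frac{\sqrt{2}}{9} \approx -14.702$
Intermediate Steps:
$v{\left(h \right)} = -2 + \frac{h}{3}$ ($v{\left(h \right)} = -2 + \frac{0 + h}{3} = -2 + \frac{h}{3}$)
$D{\left(Q,L \right)} = - \frac{\sqrt{L^{2} + Q^{2}}}{9}$ ($D{\left(Q,L \right)} = - \frac{\sqrt{Q^{2} + L^{2}}}{9} = - \frac{\sqrt{L^{2} + Q^{2}}}{9}$)
$D{\left(-1,v{\left(3 \right)} \right)} - \sqrt{206 + \sqrt{-59 + 90}} = - \frac{\sqrt{\left(-2 + \frac{1}{3} \cdot 3\right)^{2} + \left(-1\right)^{2}}}{9} - \sqrt{206 + \sqrt{-59 + 90}} = - \frac{\sqrt{\left(-2 + 1\right)^{2} + 1}}{9} - \sqrt{206 + \sqrt{31}} = - \frac{\sqrt{\left(-1\right)^{2} + 1}}{9} - \sqrt{206 + \sqrt{31}} = - \frac{\sqrt{1 + 1}}{9} - \sqrt{206 + \sqrt{31}} = - \frac{\sqrt{2}}{9} - \sqrt{206 + \sqrt{31}} = - \sqrt{206 + \sqrt{31}} - \frac{\sqrt{2}}{9}$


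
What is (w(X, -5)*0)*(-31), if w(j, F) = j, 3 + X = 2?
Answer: 0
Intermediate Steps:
X = -1 (X = -3 + 2 = -1)
(w(X, -5)*0)*(-31) = -1*0*(-31) = 0*(-31) = 0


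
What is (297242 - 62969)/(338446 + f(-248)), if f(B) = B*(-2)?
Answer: 234273/338942 ≈ 0.69119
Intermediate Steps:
f(B) = -2*B
(297242 - 62969)/(338446 + f(-248)) = (297242 - 62969)/(338446 - 2*(-248)) = 234273/(338446 + 496) = 234273/338942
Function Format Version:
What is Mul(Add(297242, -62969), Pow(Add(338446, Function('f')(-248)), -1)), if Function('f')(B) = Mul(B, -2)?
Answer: Rational(234273, 338942) ≈ 0.69119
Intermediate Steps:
Function('f')(B) = Mul(-2, B)
Mul(Add(297242, -62969), Pow(Add(338446, Function('f')(-248)), -1)) = Mul(Add(297242, -62969), Pow(Add(338446, Mul(-2, -248)), -1)) = Mul(234273, Pow(Add(338446, 496), -1)) = Mul(234273, Pow(338942, -1)) = Mul(234273, Rational(1, 338942)) = Rational(234273, 338942)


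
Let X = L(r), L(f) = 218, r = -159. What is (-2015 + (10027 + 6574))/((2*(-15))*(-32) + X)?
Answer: 7293/589 ≈ 12.382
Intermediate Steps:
X = 218
(-2015 + (10027 + 6574))/((2*(-15))*(-32) + X) = (-2015 + (10027 + 6574))/((2*(-15))*(-32) + 218) = (-2015 + 16601)/(-30*(-32) + 218) = 14586/(960 + 218) = 14586/1178 = 14586*(1/1178) = 7293/589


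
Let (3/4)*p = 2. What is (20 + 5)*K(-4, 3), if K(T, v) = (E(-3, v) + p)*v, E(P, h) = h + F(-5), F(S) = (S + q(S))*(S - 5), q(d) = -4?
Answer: 7175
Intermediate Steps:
p = 8/3 (p = (4/3)*2 = 8/3 ≈ 2.6667)
F(S) = (-5 + S)*(-4 + S) (F(S) = (S - 4)*(S - 5) = (-4 + S)*(-5 + S) = (-5 + S)*(-4 + S))
E(P, h) = 90 + h (E(P, h) = h + (20 + (-5)² - 9*(-5)) = h + (20 + 25 + 45) = h + 90 = 90 + h)
K(T, v) = v*(278/3 + v) (K(T, v) = ((90 + v) + 8/3)*v = (278/3 + v)*v = v*(278/3 + v))
(20 + 5)*K(-4, 3) = (20 + 5)*((⅓)*3*(278 + 3*3)) = 25*((⅓)*3*(278 + 9)) = 25*((⅓)*3*287) = 25*287 = 7175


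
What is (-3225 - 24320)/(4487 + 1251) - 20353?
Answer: -116813059/5738 ≈ -20358.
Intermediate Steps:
(-3225 - 24320)/(4487 + 1251) - 20353 = -27545/5738 - 20353 = -116813059/5738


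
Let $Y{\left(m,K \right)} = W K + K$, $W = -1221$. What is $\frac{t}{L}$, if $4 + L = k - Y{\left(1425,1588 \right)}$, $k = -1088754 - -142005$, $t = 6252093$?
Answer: $\frac{6252093}{990607} \approx 6.3114$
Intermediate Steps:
$Y{\left(m,K \right)} = - 1220 K$ ($Y{\left(m,K \right)} = - 1221 K + K = - 1220 K$)
$k = -946749$ ($k = -1088754 + 142005 = -946749$)
$L = 990607$ ($L = -4 - \left(946749 - 1937360\right) = -4 - -990611 = -4 + \left(-946749 + 1937360\right) = -4 + 990611 = 990607$)
$\frac{t}{L} = \frac{6252093}{990607}$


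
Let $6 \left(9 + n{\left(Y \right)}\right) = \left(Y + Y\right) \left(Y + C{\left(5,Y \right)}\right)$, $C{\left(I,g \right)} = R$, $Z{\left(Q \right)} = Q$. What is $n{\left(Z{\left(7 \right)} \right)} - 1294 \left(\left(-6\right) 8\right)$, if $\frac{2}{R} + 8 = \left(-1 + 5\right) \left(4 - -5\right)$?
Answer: $\frac{124239}{2} \approx 62120.0$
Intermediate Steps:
$R = \frac{1}{14}$ ($R = \frac{2}{-8 + \left(-1 + 5\right) \left(4 - -5\right)} = \frac{2}{-8 + 4 \left(4 + 5\right)} = \frac{2}{-8 + 4 \cdot 9} = \frac{2}{-8 + 36} = \frac{2}{28} = 2 \cdot \frac{1}{28} = \frac{1}{14} \approx 0.071429$)
$C{\left(I,g \right)} = \frac{1}{14}$
$n{\left(Y \right)} = -9 + \frac{Y \left(\frac{1}{14} + Y\right)}{3}$ ($n{\left(Y \right)} = -9 + \frac{\left(Y + Y\right) \left(Y + \frac{1}{14}\right)}{6} = -9 + \frac{2 Y \left(\frac{1}{14} + Y\right)}{6} = -9 + \frac{Y \left(\frac{1}{14} + Y\right)}{3}$)
$n{\left(Z{\left(7 \right)} \right)} - 1294 \left(\left(-6\right) 8\right) = \left(-9 + \frac{7^{2}}{3} + \frac{1}{42} \cdot 7\right) - 1294 \left(\left(-6\right) 8\right) = \left(-9 + \frac{1}{3} \cdot 49 + \frac{1}{6}\right) - -62112 = \left(-9 + \frac{49}{3} + \frac{1}{6}\right) + 62112 = \frac{15}{2} + 62112 = \frac{124239}{2}$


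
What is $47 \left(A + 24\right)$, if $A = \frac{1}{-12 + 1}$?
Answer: $\frac{12361}{11} \approx 1123.7$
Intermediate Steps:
$A = - \frac{1}{11}$ ($A = \frac{1}{-11} = - \frac{1}{11} \approx -0.090909$)
$47 \left(A + 24\right) = 47 \left(- \frac{1}{11} + 24\right) = 47 \cdot \frac{263}{11} = \frac{12361}{11}$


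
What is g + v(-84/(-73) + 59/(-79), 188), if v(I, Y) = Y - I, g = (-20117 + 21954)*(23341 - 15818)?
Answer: 79699585884/5767 ≈ 1.3820e+7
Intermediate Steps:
g = 13819751 (g = 1837*7523 = 13819751)
g + v(-84/(-73) + 59/(-79), 188) = 13819751 + (188 - (-84/(-73) + 59/(-79))) = 13819751 + (188 - (-84*(-1/73) + 59*(-1/79))) = 13819751 + (188 - (84/73 - 59/79)) = 13819751 + (188 - 1*2329/5767) = 13819751 + (188 - 2329/5767) = 13819751 + 1081867/5767 = 79699585884/5767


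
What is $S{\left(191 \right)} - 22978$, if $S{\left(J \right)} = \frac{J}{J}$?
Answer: $-22977$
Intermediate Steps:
$S{\left(J \right)} = 1$
$S{\left(191 \right)} - 22978 = 1 - 22978 = -22977$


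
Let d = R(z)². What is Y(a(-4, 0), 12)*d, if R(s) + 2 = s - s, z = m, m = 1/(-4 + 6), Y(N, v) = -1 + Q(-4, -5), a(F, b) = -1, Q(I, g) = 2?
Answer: 4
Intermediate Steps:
Y(N, v) = 1 (Y(N, v) = -1 + 2 = 1)
m = ½ (m = 1/2 = ½ ≈ 0.50000)
z = ½ ≈ 0.50000
R(s) = -2 (R(s) = -2 + (s - s) = -2 + 0 = -2)
d = 4 (d = (-2)² = 4)
Y(a(-4, 0), 12)*d = 1*4 = 4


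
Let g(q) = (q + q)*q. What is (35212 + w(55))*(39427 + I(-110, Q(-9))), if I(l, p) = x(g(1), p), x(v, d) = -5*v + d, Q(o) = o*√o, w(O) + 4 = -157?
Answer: 1381605267 - 946377*I ≈ 1.3816e+9 - 9.4638e+5*I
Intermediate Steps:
w(O) = -161 (w(O) = -4 - 157 = -161)
g(q) = 2*q² (g(q) = (2*q)*q = 2*q²)
Q(o) = o^(3/2)
x(v, d) = d - 5*v
I(l, p) = -10 + p (I(l, p) = p - 10*1² = p - 10 = -10 + p)
(35212 + w(55))*(39427 + I(-110, Q(-9))) = (35212 - 161)*(39427 + (-10 + (-9)^(3/2))) = 35051*(39427 + (-10 - 27*I)) = 35051*(39417 - 27*I) = 1381605267 - 946377*I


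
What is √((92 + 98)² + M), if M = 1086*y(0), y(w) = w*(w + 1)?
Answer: 190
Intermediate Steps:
y(w) = w*(1 + w)
M = 0 (M = 1086*(0*(1 + 0)) = 1086*(0*1) = 1086*0 = 0)
√((92 + 98)² + M) = √((92 + 98)² + 0) = √(190² + 0) = √(36100 + 0) = √36100 = 190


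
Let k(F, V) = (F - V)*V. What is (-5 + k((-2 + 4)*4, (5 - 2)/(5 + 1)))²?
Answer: 25/16 ≈ 1.5625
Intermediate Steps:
k(F, V) = V*(F - V)
(-5 + k((-2 + 4)*4, (5 - 2)/(5 + 1)))² = (-5 + ((5 - 2)/(5 + 1))*((-2 + 4)*4 - (5 - 2)/(5 + 1)))² = (-5 + (3/6)*(2*4 - 3/6))² = (-5 + (3*(⅙))*(8 - 3/6))² = (-5 + (8 - 1*½)/2)² = (-5 + (8 - ½)/2)² = (-5 + (½)*(15/2))² = (-5 + 15/4)² = (-5/4)² = 25/16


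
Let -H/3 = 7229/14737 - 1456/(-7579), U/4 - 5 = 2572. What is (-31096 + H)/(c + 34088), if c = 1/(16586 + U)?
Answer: -7185651782526686/7876523271496583 ≈ -0.91229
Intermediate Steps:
U = 10308 (U = 20 + 4*2572 = 20 + 10288 = 10308)
c = 1/26894 (c = 1/(16586 + 10308) = 1/26894 ≈ 3.7183e-5)
H = -17595153/8591671 (H = -3*(7229/14737 - 1456/(-7579)) = -3*(7229*(1/14737) - 1456*(-1/7579)) = -3*(7229/14737 + 112/583) = -3*5865051/8591671 = -17595153/8591671 ≈ -2.0479)
(-31096 + H)/(c + 34088) = (-31096 - 17595153/8591671)/(1/26894 + 34088) = -267184196569/(8591671*916762673/26894) = -267184196569/8591671*26894/916762673 = -7185651782526686/7876523271496583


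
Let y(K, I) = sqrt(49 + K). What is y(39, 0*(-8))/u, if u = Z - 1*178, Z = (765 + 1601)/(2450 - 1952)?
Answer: -498*sqrt(22)/43139 ≈ -0.054147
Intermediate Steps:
Z = 1183/249 (Z = 2366/498 = 2366*(1/498) = 1183/249 ≈ 4.7510)
u = -43139/249 (u = 1183/249 - 1*178 = 1183/249 - 178 = -43139/249 ≈ -173.25)
y(39, 0*(-8))/u = sqrt(49 + 39)/(-43139/249) = sqrt(88)*(-249/43139) = (2*sqrt(22))*(-249/43139) = -498*sqrt(22)/43139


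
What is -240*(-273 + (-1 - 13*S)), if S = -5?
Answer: 50160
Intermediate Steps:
-240*(-273 + (-1 - 13*S)) = -240*(-273 + (-1 - 13*(-5))) = -240*(-273 + (-1 + 65)) = -240*(-273 + 64) = -240*(-209) = 50160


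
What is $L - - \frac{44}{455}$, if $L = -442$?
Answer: $- \frac{201066}{455} \approx -441.9$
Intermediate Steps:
$L - - \frac{44}{455} = -442 - - \frac{44}{455} = -442 + \frac{44}{455} = - \frac{201066}{455}$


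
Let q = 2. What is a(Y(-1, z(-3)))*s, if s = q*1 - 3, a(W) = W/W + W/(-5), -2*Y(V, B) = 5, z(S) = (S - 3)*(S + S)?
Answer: -3/2 ≈ -1.5000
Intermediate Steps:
z(S) = 2*S*(-3 + S) (z(S) = (-3 + S)*(2*S) = 2*S*(-3 + S))
Y(V, B) = -5/2 (Y(V, B) = -1/2*5 = -5/2)
a(W) = 1 - W/5 (a(W) = 1 + W*(-1/5) = 1 - W/5)
s = -1 (s = 2*1 - 3 = 2 - 3 = -1)
a(Y(-1, z(-3)))*s = (1 - 1/5*(-5/2))*(-1) = (1 + 1/2)*(-1) = (3/2)*(-1) = -3/2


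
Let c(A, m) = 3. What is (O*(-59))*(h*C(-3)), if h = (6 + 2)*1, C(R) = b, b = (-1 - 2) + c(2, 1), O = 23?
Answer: 0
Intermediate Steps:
b = 0 (b = (-1 - 2) + 3 = -3 + 3 = 0)
C(R) = 0
h = 8 (h = 8*1 = 8)
(O*(-59))*(h*C(-3)) = (23*(-59))*(8*0) = -1357*0 = 0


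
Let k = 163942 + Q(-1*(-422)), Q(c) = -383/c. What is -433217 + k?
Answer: -113634433/422 ≈ -2.6928e+5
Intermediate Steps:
k = 69183141/422 (k = 163942 - 383/((-1*(-422))) = 163942 - 383/422 = 69183141/422 ≈ 1.6394e+5)
-433217 + k = -433217 + 69183141/422 = -113634433/422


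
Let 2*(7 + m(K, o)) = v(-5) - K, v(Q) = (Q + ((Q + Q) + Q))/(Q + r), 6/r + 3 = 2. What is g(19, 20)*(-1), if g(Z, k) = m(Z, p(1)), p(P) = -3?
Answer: 343/22 ≈ 15.591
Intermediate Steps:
r = -6 (r = 6/(-3 + 2) = 6/(-1) = 6*(-1) = -6)
v(Q) = 4*Q/(-6 + Q) (v(Q) = (Q + ((Q + Q) + Q))/(Q - 6) = (Q + (2*Q + Q))/(-6 + Q) = (Q + 3*Q)/(-6 + Q) = (4*Q)/(-6 + Q) = 4*Q/(-6 + Q))
m(K, o) = -67/11 - K/2 (m(K, o) = -7 + (4*(-5)/(-6 - 5) - K)/2 = -7 + (4*(-5)/(-11) - K)/2 = -7 + (4*(-5)*(-1/11) - K)/2 = -7 + (20/11 - K)/2 = -7 + (10/11 - K/2) = -67/11 - K/2)
g(Z, k) = -67/11 - Z/2
g(19, 20)*(-1) = (-67/11 - ½*19)*(-1) = (-67/11 - 19/2)*(-1) = -343/22*(-1) = 343/22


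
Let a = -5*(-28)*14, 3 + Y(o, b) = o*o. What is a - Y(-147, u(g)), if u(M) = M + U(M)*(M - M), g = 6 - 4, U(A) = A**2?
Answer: -19646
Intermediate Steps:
g = 2
u(M) = M (u(M) = M + M**2*(M - M) = M + M**2*0 = M + 0 = M)
Y(o, b) = -3 + o**2 (Y(o, b) = -3 + o*o = -3 + o**2)
a = 1960 (a = 140*14 = 1960)
a - Y(-147, u(g)) = 1960 - (-3 + (-147)**2) = 1960 - (-3 + 21609) = 1960 - 1*21606 = 1960 - 21606 = -19646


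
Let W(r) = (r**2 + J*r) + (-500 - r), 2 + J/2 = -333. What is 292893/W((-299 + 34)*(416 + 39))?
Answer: 97631/4873078650 ≈ 2.0035e-5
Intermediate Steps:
J = -670 (J = -4 + 2*(-333) = -4 - 666 = -670)
W(r) = -500 + r**2 - 671*r (W(r) = (r**2 - 670*r) + (-500 - r) = -500 + r**2 - 671*r)
292893/W((-299 + 34)*(416 + 39)) = 292893/(-500 + ((-299 + 34)*(416 + 39))**2 - 671*(-299 + 34)*(416 + 39)) = 292893/(-500 + (-265*455)**2 - (-177815)*455) = 292893/(-500 + (-120575)**2 - 671*(-120575)) = 292893/(-500 + 14538330625 + 80905825) = 292893/14619235950 = 292893*(1/14619235950) = 97631/4873078650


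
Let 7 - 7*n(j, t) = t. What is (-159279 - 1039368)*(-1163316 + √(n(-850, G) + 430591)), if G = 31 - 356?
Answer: 1394405233452 - 3595941*√2344587/7 ≈ 1.3936e+12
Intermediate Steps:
G = -325
n(j, t) = 1 - t/7
(-159279 - 1039368)*(-1163316 + √(n(-850, G) + 430591)) = (-159279 - 1039368)*(-1163316 + √((1 - ⅐*(-325)) + 430591)) = -1198647*(-1163316 + √((1 + 325/7) + 430591)) = -1198647*(-1163316 + √(332/7 + 430591)) = -1198647*(-1163316 + √(3014469/7)) = -1198647*(-1163316 + 3*√2344587/7) = 1394405233452 - 3595941*√2344587/7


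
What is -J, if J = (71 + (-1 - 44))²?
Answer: -676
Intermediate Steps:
J = 676 (J = (71 - 45)² = 26² = 676)
-J = -1*676 = -676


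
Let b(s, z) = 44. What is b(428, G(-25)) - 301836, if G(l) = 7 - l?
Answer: -301792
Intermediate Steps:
b(428, G(-25)) - 301836 = 44 - 301836 = -301792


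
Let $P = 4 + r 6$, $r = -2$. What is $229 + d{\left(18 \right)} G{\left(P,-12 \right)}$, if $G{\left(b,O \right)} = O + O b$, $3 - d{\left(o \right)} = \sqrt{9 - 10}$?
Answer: $481 - 84 i \approx 481.0 - 84.0 i$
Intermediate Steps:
$P = -8$ ($P = 4 - 12 = -8$)
$d{\left(o \right)} = 3 - i$ ($d{\left(o \right)} = 3 - \sqrt{9 - 10} = 3 - \sqrt{-1} = 3 - i$)
$229 + d{\left(18 \right)} G{\left(P,-12 \right)} = 229 + \left(3 - i\right) \left(- 12 \left(1 - 8\right)\right) = 229 + \left(3 - i\right) \left(\left(-12\right) \left(-7\right)\right) = 229 + \left(3 - i\right) 84 = 229 + \left(252 - 84 i\right) = 481 - 84 i$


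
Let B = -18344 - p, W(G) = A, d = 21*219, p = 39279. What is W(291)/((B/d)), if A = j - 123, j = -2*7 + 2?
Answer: 620865/57623 ≈ 10.775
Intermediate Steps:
j = -12 (j = -14 + 2 = -12)
d = 4599
A = -135 (A = -12 - 123 = -135)
W(G) = -135
B = -57623 (B = -18344 - 1*39279 = -18344 - 39279 = -57623)
W(291)/((B/d)) = -135/((-57623/4599)) = -135/((-57623*1/4599)) = -135/(-57623/4599) = -135*(-4599/57623) = 620865/57623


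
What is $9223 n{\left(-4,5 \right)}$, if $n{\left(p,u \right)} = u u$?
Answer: $230575$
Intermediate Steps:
$n{\left(p,u \right)} = u^{2}$
$9223 n{\left(-4,5 \right)} = 9223 \cdot 5^{2} = 9223 \cdot 25 = 230575$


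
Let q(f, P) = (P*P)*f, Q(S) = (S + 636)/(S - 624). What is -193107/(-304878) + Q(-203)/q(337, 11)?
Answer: 2170644683593/3427090813454 ≈ 0.63338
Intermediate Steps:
Q(S) = (636 + S)/(-624 + S)
q(f, P) = f*P**2 (q(f, P) = P**2*f = f*P**2)
-193107/(-304878) + Q(-203)/q(337, 11) = -193107/(-304878) + ((636 - 203)/(-624 - 203))/((337*11**2)) = -193107*(-1/304878) + (433/(-827))/((337*121)) = 64369/101626 - 1/827*433/40777 = 64369/101626 - 433/827*1/40777 = 64369/101626 - 433/33722579 = 2170644683593/3427090813454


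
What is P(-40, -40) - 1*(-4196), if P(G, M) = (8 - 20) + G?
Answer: 4144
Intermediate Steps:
P(G, M) = -12 + G
P(-40, -40) - 1*(-4196) = (-12 - 40) - 1*(-4196) = -52 + 4196 = 4144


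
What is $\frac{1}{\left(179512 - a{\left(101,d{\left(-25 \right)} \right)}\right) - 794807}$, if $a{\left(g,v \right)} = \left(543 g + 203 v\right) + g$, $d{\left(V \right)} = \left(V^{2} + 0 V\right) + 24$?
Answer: $- \frac{1}{801986} \approx -1.2469 \cdot 10^{-6}$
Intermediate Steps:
$d{\left(V \right)} = 24 + V^{2}$ ($d{\left(V \right)} = \left(V^{2} + 0\right) + 24 = V^{2} + 24 = 24 + V^{2}$)
$a{\left(g,v \right)} = 203 v + 544 g$ ($a{\left(g,v \right)} = \left(203 v + 543 g\right) + g = 203 v + 544 g$)
$\frac{1}{\left(179512 - a{\left(101,d{\left(-25 \right)} \right)}\right) - 794807} = \frac{1}{\left(179512 - \left(203 \left(24 + \left(-25\right)^{2}\right) + 544 \cdot 101\right)\right) - 794807} = \frac{1}{\left(179512 - \left(203 \left(24 + 625\right) + 54944\right)\right) - 794807} = \frac{1}{\left(179512 - \left(203 \cdot 649 + 54944\right)\right) - 794807} = \frac{1}{\left(179512 - \left(131747 + 54944\right)\right) - 794807} = \frac{1}{\left(179512 - 186691\right) - 794807} = \frac{1}{-7179 - 794807} = \frac{1}{-801986} = - \frac{1}{801986}$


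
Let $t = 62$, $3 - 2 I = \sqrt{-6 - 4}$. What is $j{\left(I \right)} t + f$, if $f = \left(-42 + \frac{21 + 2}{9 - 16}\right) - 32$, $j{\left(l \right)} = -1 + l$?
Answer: $- \frac{324}{7} - 31 i \sqrt{10} \approx -46.286 - 98.031 i$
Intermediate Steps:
$I = \frac{3}{2} - \frac{i \sqrt{10}}{2}$ ($I = \frac{3}{2} - \frac{\sqrt{-6 - 4}}{2} = \frac{3}{2} - \frac{\sqrt{-10}}{2} = \frac{3}{2} - \frac{i \sqrt{10}}{2} \approx 1.5 - 1.5811 i$)
$f = - \frac{541}{7}$ ($f = \left(-42 + \frac{23}{-7}\right) - 32 = \left(-42 + 23 \left(- \frac{1}{7}\right)\right) - 32 = \left(-42 - \frac{23}{7}\right) - 32 = - \frac{317}{7} - 32 = - \frac{541}{7} \approx -77.286$)
$j{\left(I \right)} t + f = \left(-1 + \left(\frac{3}{2} - \frac{i \sqrt{10}}{2}\right)\right) 62 - \frac{541}{7} = \left(\frac{1}{2} - \frac{i \sqrt{10}}{2}\right) 62 - \frac{541}{7} = \left(31 - 31 i \sqrt{10}\right) - \frac{541}{7} = - \frac{324}{7} - 31 i \sqrt{10}$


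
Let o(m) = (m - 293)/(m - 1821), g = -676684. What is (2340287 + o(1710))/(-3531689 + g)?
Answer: -259770440/467129403 ≈ -0.55610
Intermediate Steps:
o(m) = (-293 + m)/(-1821 + m)
(2340287 + o(1710))/(-3531689 + g) = (2340287 + (-293 + 1710)/(-1821 + 1710))/(-3531689 - 676684) = (2340287 + 1417/(-111))/(-4208373) = (2340287 - 1/111*1417)*(-1/4208373) = (2340287 - 1417/111)*(-1/4208373) = (259770440/111)*(-1/4208373) = -259770440/467129403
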